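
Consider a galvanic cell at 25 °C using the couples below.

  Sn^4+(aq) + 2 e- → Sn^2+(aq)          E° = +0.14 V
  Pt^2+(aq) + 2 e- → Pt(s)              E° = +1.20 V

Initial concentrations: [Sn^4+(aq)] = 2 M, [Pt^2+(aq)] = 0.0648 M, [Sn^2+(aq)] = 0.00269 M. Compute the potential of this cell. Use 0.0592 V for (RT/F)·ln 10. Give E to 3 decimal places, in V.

+0.940 V

The Pt²⁺/Pt couple has the more positive E°, so it is the cathode; Sn⁴⁺/Sn²⁺ is the anode.
E°cell = E°cat − E°an = +1.20 − (+0.14) = +1.06 V; n = 2.
For the overall reaction Pt^2+(aq) + Sn^2+(aq) → Pt(s) + Sn^4+(aq), Q = [Sn^4+(aq)] / ([Pt^2+(aq)]·[Sn^2+(aq)]) = 1.15×10^4, giving log Q = 4.060.
Applying E = E° − (RT ln10/nF)·log Q gives +1.06 − (0.0592/2)(4.060) = +0.940 V.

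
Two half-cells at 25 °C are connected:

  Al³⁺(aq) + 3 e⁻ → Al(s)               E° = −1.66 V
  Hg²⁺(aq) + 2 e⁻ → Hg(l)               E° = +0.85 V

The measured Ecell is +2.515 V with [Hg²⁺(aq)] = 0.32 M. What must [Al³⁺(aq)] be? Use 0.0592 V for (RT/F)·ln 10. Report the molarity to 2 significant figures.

Hg²⁺/Hg is the cathode (higher E°); E°cell = +0.85 − (−1.66) = +2.51 V with n = 6.
Since E = E° − (0.0592/n)·log Q, log Q = n(E° − E)/0.0592 = −0.507.
Balancing electrons gives 3 Hg²⁺(aq) + 2 Al(s) → 3 Hg(l) + 2 Al³⁺(aq); thus Q = [Al³⁺(aq)]^2 / [Hg²⁺(aq)]^3.
Substituting the known concentrations and solving, log [Al³⁺(aq)] = −0.996 and [Al³⁺(aq)] = 0.10 M.

0.10 M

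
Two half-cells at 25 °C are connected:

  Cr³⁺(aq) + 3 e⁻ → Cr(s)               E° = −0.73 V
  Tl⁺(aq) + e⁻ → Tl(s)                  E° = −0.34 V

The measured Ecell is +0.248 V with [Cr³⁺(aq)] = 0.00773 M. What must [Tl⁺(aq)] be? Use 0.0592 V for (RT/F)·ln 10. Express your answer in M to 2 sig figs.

With Tl⁺/Tl at the cathode and Cr³⁺/Cr at the anode, E°cell = −0.34 − (−0.73) = +0.39 V (n = 3).
Rearranging E = E° − (0.0592/n)·log Q gives log Q = 3(+0.39 − (+0.248))/0.0592 = 7.196.
For 3 Tl⁺(aq) + Cr(s) → 3 Tl(s) + Cr³⁺(aq), the reaction quotient is Q = [Cr³⁺(aq)] / [Tl⁺(aq)]^3.
Isolating [Tl⁺(aq)] in Q = 10^{7.196} yields log [Tl⁺(aq)] = −3.103, i.e. 0.00079 M.

0.00079 M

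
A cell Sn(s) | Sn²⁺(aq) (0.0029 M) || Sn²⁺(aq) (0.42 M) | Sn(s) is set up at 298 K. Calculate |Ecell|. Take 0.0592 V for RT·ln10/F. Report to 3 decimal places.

0.064 V

For a concentration cell E°cell = 0, since both electrodes use the same couple.
The compartment with the higher Sn²⁺(aq) concentration (0.42 M) acts as the cathode; ions are reduced there and produced at the dilute (0.0029 M) anode.
With n = 2, Ecell = −(0.0592/2)·log([dilute]/[conc]) = −(0.0592/2)·log(0.0029/0.42) = +0.064 V.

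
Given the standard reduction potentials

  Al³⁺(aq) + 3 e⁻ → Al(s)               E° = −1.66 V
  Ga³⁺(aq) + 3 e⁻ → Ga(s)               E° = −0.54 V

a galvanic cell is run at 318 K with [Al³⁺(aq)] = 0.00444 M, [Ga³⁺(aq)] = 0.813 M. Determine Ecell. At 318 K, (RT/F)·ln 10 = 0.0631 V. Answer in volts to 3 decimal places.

The Ga³⁺/Ga couple has the more positive E°, so it is the cathode; Al³⁺/Al is the anode.
E°cell = −0.54 − (−1.66) = +1.12 V, with n = 3 electrons transferred.
Balancing gives Ga³⁺(aq) + Al(s) → Ga(s) + Al³⁺(aq); hence Q = [Al³⁺(aq)] / [Ga³⁺(aq)] = 0.00546 (log Q = −2.263).
Applying E = E° − (RT ln10/nF)·log Q gives +1.12 − (0.0631/3)(−2.263) = +1.168 V.

+1.168 V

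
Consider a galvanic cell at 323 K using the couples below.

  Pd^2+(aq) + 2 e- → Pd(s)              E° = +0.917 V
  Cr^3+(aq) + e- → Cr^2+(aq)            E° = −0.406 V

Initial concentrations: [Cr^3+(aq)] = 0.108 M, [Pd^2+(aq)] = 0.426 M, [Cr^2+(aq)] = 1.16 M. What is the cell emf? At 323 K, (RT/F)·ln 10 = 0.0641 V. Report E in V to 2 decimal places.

The Pd²⁺/Pd couple has the more positive E°, so it is the cathode; Cr³⁺/Cr²⁺ is the anode.
E°cell = +0.917 − (−0.406) = +1.323 V, with n = 2 electrons transferred.
The balanced reaction is Pd^2+(aq) + 2 Cr^2+(aq) → Pd(s) + 2 Cr^3+(aq), so Q = [Cr^3+(aq)]^2 / ([Pd^2+(aq)]·[Cr^2+(aq)]^2) = 0.0203 and log Q = −1.691.
Applying E = E° − (RT ln10/nF)·log Q gives +1.323 − (0.0641/2)(−1.691) = +1.38 V.

+1.38 V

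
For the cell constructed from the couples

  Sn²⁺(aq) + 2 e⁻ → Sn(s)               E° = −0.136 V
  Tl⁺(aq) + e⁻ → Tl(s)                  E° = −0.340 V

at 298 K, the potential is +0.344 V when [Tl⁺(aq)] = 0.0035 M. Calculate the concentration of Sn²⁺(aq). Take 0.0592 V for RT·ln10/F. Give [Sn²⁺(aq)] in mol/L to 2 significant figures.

Sn²⁺/Sn is the cathode (higher E°); E°cell = −0.136 − (−0.340) = +0.204 V with n = 2.
Since E = E° − (0.0592/n)·log Q, log Q = n(E° − E)/0.0592 = −4.730.
The balanced reaction is Sn²⁺(aq) + 2 Tl(s) → Sn(s) + 2 Tl⁺(aq), so Q = [Tl⁺(aq)]^2 / [Sn²⁺(aq)].
Isolating [Sn²⁺(aq)] in Q = 10^{−4.730} yields log [Sn²⁺(aq)] = −0.182, i.e. 0.66 M.

0.66 M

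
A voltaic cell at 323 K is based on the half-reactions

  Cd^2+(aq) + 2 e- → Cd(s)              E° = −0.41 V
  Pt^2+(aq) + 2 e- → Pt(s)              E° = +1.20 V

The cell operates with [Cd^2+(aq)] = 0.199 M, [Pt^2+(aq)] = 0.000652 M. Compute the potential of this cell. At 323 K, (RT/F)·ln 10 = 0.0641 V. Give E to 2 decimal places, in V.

The Pt²⁺/Pt couple has the more positive E°, so it is the cathode; Cd²⁺/Cd is the anode.
E°cell = +1.20 − (−0.41) = +1.61 V, with n = 2 electrons transferred.
The balanced reaction is Pt^2+(aq) + Cd(s) → Pt(s) + Cd^2+(aq), so Q = [Cd^2+(aq)] / [Pt^2+(aq)] = 305 and log Q = 2.485.
E = E° − (0.0641/n)·log Q = +1.61 − (0.0641/2)(2.485) = +1.53 V.

+1.53 V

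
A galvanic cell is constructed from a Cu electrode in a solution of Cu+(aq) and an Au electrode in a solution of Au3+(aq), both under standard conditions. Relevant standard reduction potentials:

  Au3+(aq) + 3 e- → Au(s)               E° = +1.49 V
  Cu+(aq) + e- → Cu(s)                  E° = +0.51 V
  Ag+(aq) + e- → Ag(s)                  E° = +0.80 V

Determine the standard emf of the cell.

Of the two couples in this cell, the one with the more positive reduction potential is reduced at the cathode: here that is Au³⁺/Au (+1.49 V); Cu⁺/Cu (+0.51 V) is the anode.
E°cell = E°(cathode) − E°(anode) = +1.49 − (+0.51) = +0.98 V.

+0.98 V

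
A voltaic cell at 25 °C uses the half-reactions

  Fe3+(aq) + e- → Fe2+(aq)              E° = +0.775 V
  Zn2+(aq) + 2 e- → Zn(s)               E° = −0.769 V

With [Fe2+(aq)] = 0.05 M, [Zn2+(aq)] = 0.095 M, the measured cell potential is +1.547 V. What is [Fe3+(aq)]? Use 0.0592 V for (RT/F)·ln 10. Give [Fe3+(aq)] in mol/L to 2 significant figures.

With Fe³⁺/Fe²⁺ at the cathode and Zn²⁺/Zn at the anode, E°cell = +0.775 − (−0.769) = +1.544 V (n = 2).
Rearranging E = E° − (0.0592/n)·log Q gives log Q = 2(+1.544 − (+1.547))/0.0592 = −0.101.
Balancing electrons gives 2 Fe3+(aq) + Zn(s) → 2 Fe2+(aq) + Zn2+(aq); thus Q = ([Fe2+(aq)]^2·[Zn2+(aq)]) / [Fe3+(aq)]^2.
Isolating [Fe3+(aq)] in Q = 10^{−0.101} yields log [Fe3+(aq)] = −1.762, i.e. 0.017 M.

0.017 M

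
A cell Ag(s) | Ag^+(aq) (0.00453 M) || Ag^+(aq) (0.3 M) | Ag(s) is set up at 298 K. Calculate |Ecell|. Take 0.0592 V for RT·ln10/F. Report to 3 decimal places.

For a concentration cell E°cell = 0, since both electrodes use the same couple.
The compartment with the higher Ag^+(aq) concentration (0.3 M) acts as the cathode; ions are reduced there and produced at the dilute (0.00453 M) anode.
With n = 1, Ecell = −(0.0592/1)·log([dilute]/[conc]) = −(0.0592/1)·log(0.00453/0.3) = +0.108 V.

0.108 V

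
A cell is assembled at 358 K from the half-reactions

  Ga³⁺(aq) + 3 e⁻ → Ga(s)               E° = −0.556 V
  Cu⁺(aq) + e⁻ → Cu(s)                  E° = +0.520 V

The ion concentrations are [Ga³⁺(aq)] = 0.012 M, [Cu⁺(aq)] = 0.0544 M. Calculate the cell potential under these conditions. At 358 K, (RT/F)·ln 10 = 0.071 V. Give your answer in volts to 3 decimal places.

Since E°(Cu⁺/Cu) > E°(Ga³⁺/Ga), Cu⁺/Cu serves as the cathode.
The standard potential is +0.520 − (−0.556) = +1.076 V and the balanced reaction transfers n = 3 electrons.
For the overall reaction 3 Cu⁺(aq) + Ga(s) → 3 Cu(s) + Ga³⁺(aq), Q = [Ga³⁺(aq)] / [Cu⁺(aq)]^3 = 74.5, giving log Q = 1.872.
Applying E = E° − (RT ln10/nF)·log Q gives +1.076 − (0.071/3)(1.872) = +1.032 V.

+1.032 V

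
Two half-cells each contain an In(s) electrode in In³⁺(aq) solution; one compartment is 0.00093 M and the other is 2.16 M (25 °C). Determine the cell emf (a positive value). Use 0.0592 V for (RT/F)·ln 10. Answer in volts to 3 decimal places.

For a concentration cell E°cell = 0, since both electrodes use the same couple.
The compartment with the higher In³⁺(aq) concentration (2.16 M) acts as the cathode; ions are reduced there and produced at the dilute (0.00093 M) anode.
With n = 3, Ecell = −(0.0592/3)·log([dilute]/[conc]) = −(0.0592/3)·log(0.00093/2.16) = +0.066 V.

0.066 V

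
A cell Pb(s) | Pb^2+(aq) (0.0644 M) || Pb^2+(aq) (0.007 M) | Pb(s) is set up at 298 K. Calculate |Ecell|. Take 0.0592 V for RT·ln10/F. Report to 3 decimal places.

0.029 V

For a concentration cell E°cell = 0, since both electrodes use the same couple.
The compartment with the higher Pb^2+(aq) concentration (0.0644 M) acts as the cathode; ions are reduced there and produced at the dilute (0.007 M) anode.
With n = 2, Ecell = −(0.0592/2)·log([dilute]/[conc]) = −(0.0592/2)·log(0.007/0.0644) = +0.029 V.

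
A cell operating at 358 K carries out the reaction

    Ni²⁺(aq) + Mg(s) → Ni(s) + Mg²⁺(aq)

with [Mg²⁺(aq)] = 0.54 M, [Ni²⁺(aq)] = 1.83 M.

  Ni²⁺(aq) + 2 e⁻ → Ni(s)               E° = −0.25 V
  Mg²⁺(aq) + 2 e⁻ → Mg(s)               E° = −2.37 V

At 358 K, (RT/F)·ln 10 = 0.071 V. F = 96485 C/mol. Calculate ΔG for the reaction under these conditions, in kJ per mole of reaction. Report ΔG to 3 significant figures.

With Ni²⁺/Ni reduced at the cathode, E°cell = −0.25 − (−2.37) = +2.12 V and n = 2.
Q = [Mg²⁺(aq)] / [Ni²⁺(aq)] = 0.295, so log Q = −0.530 and E = +2.12 − (0.071/2)(−0.530) = +2.1388 V.
Then ΔG = −nFE = −2 × 96485 × +2.1388 J/mol = −413 kJ/mol.

−413 kJ/mol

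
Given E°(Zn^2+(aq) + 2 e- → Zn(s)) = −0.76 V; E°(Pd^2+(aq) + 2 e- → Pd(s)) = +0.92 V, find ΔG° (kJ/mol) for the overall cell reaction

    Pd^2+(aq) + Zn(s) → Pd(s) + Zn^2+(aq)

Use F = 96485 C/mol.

−324 kJ/mol

In the reaction as written Pd^2+(aq) is reduced, so the Pd²⁺/Pd couple is the cathode and Zn²⁺/Zn is the anode.
E°cell = +0.92 − (−0.76) = +1.68 V; balancing electrons gives n = 2.
ΔG° = −nFE°cell = −(2)(96485)(+1.68) J/mol = −324 kJ/mol.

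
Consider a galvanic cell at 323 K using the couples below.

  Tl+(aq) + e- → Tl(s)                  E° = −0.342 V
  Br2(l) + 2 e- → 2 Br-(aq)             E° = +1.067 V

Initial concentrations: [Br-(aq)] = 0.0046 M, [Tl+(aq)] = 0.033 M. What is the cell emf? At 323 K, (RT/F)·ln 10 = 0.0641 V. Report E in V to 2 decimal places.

+1.65 V

Since E°(Br₂/Br⁻) > E°(Tl⁺/Tl), Br₂/Br⁻ serves as the cathode.
E°cell = +1.067 − (−0.342) = +1.409 V, with n = 2 electrons transferred.
Balancing gives Br2(l) + 2 Tl(s) → 2 Br-(aq) + 2 Tl+(aq); hence Q = [Br-(aq)]^2·[Tl+(aq)]^2 = 2.3×10^−8 (log Q = −7.637).
By the Nernst equation, E = +1.409 − (0.0641/2)·(−7.637) = +1.65 V.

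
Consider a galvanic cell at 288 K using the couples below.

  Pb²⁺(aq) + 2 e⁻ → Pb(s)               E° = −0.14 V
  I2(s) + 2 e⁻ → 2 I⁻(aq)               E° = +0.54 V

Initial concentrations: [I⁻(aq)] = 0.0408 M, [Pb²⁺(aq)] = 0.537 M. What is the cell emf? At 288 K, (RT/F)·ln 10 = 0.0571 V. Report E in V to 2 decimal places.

+0.77 V

I₂/I⁻ is reduced (cathode, E° = +0.54 V) and Pb²⁺/Pb is oxidized (anode).
E°cell = +0.54 − (−0.14) = +0.68 V, with n = 2 electrons transferred.
For the overall reaction I2(s) + Pb(s) → 2 I⁻(aq) + Pb²⁺(aq), Q = [I⁻(aq)]^2·[Pb²⁺(aq)] = 0.000894, giving log Q = −3.049.
Applying E = E° − (RT ln10/nF)·log Q gives +0.68 − (0.0571/2)(−3.049) = +0.77 V.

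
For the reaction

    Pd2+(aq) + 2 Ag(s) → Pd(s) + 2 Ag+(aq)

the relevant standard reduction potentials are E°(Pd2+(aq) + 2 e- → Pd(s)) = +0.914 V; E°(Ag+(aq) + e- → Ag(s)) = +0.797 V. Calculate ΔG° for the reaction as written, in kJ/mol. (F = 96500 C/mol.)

In the reaction as written Pd2+(aq) is reduced, so the Pd²⁺/Pd couple is the cathode and Ag⁺/Ag is the anode.
E°cell = +0.914 − (+0.797) = +0.117 V; balancing electrons gives n = 2.
ΔG° = −nFE°cell = −(2)(96500)(+0.117) J/mol = −22.6 kJ/mol.

−22.6 kJ/mol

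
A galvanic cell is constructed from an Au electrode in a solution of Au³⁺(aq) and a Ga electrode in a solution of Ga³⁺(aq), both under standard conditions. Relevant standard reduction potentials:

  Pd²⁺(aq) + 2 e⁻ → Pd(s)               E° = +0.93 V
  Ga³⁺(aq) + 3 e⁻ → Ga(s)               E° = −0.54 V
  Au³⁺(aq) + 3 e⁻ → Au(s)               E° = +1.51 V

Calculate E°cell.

+2.05 V

The Au³⁺/Au couple has the higher E°, so Au ion is reduced (cathode) and Ga is oxidized (anode).
E°cell = E°(cathode) − E°(anode) = +1.51 − (−0.54) = +2.05 V.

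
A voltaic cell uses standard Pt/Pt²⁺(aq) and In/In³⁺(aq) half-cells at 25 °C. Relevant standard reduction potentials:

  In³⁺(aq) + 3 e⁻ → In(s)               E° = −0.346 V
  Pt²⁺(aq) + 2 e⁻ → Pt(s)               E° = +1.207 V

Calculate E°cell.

The Pt²⁺/Pt couple has the higher E°, so Pt ion is reduced (cathode) and In is oxidized (anode).
E°cell = E°(cathode) − E°(anode) = +1.207 − (−0.346) = +1.553 V.

+1.553 V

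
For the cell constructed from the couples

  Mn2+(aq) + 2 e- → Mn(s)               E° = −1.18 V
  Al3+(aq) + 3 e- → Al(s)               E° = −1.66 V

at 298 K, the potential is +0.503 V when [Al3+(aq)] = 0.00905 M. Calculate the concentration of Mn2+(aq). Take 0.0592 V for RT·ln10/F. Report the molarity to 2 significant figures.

Mn²⁺/Mn is the cathode (higher E°); E°cell = −1.18 − (−1.66) = +0.48 V with n = 6.
From the Nernst equation, log Q = n(E° − E)/0.0592 = 6·(+0.48 − (+0.503))/0.0592 = −2.331.
The balanced reaction is 3 Mn2+(aq) + 2 Al(s) → 3 Mn(s) + 2 Al3+(aq), so Q = [Al3+(aq)]^2 / [Mn2+(aq)]^3.
Isolating [Mn2+(aq)] in Q = 10^{−2.331} yields log [Mn2+(aq)] = −0.585, i.e. 0.26 M.

0.26 M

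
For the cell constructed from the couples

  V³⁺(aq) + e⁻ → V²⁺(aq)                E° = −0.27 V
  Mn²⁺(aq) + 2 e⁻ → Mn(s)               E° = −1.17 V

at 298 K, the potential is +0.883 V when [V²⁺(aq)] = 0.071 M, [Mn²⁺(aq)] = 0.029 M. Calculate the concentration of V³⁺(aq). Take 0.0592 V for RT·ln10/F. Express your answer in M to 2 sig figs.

0.0062 M

The V³⁺/V²⁺ couple has the larger reduction potential, so it is the cathode: E°cell = −0.27 − (−1.17) = +0.90 V and n = 2.
Since E = E° − (0.0592/n)·log Q, log Q = n(E° − E)/0.0592 = 0.574.
The balanced reaction is 2 V³⁺(aq) + Mn(s) → 2 V²⁺(aq) + Mn²⁺(aq), so Q = ([V²⁺(aq)]^2·[Mn²⁺(aq)]) / [V³⁺(aq)]^2.
Isolating [V³⁺(aq)] in Q = 10^{0.574} yields log [V³⁺(aq)] = −2.205, i.e. 0.0062 M.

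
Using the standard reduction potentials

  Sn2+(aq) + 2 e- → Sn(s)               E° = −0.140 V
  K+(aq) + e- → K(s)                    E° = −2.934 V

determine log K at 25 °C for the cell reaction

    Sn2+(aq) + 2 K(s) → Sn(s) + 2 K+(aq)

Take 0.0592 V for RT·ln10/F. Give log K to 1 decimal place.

log K = 94.4

The Sn²⁺/Sn couple is reduced (cathode); E°cell = −0.140 − (−2.934) = +2.794 V with n = 2.
At equilibrium E = 0, so log K = nE°cell / 0.0592 = (2)(+2.794) / 0.0592 = 94.4.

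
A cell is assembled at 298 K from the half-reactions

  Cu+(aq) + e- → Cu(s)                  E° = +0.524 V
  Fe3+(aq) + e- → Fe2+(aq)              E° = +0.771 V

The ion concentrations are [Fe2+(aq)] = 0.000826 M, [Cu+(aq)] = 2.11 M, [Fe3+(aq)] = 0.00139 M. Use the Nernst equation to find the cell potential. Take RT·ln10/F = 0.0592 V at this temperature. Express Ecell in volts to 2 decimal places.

+0.24 V

The Fe³⁺/Fe²⁺ couple has the more positive E°, so it is the cathode; Cu⁺/Cu is the anode.
E°cell = E°cat − E°an = +0.771 − (+0.524) = +0.247 V; n = 1.
For the overall reaction Fe3+(aq) + Cu(s) → Fe2+(aq) + Cu+(aq), Q = ([Fe2+(aq)]·[Cu+(aq)]) / [Fe3+(aq)] = 1.25, giving log Q = 0.098.
E = E° − (0.0592/n)·log Q = +0.247 − (0.0592/1)(0.098) = +0.24 V.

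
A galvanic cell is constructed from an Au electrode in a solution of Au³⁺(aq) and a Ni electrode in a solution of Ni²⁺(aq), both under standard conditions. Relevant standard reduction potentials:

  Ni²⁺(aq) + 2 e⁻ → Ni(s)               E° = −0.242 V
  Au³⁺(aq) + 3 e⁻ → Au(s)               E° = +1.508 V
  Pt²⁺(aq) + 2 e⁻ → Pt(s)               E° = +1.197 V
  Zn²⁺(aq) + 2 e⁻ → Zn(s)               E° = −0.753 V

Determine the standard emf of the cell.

+1.750 V

The Au³⁺/Au couple has the higher E°, so Au ion is reduced (cathode) and Ni is oxidized (anode).
E°cell = E°(cathode) − E°(anode) = +1.508 − (−0.242) = +1.750 V.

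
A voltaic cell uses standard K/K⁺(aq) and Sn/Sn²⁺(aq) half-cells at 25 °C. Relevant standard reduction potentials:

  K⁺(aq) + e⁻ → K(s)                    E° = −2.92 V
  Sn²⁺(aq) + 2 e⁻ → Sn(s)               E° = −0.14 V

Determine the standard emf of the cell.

+2.78 V

The Sn²⁺/Sn couple has the higher E°, so Sn ion is reduced (cathode) and K is oxidized (anode).
E°cell = E°(cathode) − E°(anode) = −0.14 − (−2.92) = +2.78 V.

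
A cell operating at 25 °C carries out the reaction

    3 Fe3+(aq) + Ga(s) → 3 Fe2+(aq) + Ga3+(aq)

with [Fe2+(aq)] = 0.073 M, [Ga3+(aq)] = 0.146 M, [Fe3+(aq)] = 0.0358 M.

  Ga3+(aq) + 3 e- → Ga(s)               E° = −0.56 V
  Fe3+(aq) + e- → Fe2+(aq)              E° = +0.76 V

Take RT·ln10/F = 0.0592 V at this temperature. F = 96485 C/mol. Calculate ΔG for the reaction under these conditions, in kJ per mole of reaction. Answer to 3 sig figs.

The standard cell potential is +0.76 − (−0.56) = +1.32 V, with n = 3 electrons in the balanced equation.
Q = ([Fe2+(aq)]^3·[Ga3+(aq)]) / [Fe3+(aq)]^3 = 1.24, so log Q = 0.093 and E = +1.32 − (0.0592/3)(0.093) = +1.3182 V.
Then ΔG = −nFE = −3 × 96485 × +1.3182 J/mol = −382 kJ/mol.

−382 kJ/mol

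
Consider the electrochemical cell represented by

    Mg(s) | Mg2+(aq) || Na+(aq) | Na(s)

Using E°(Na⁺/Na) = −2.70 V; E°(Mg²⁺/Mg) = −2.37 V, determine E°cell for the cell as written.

By convention the left-hand electrode in cell notation is the anode (oxidation) and the right-hand electrode is the cathode (reduction).
E°cell = E°(right) − E°(left) = −2.70 − (−2.37) = −0.33 V.
The negative sign shows that, as written, the cell would require an external voltage to drive the reaction.

−0.33 V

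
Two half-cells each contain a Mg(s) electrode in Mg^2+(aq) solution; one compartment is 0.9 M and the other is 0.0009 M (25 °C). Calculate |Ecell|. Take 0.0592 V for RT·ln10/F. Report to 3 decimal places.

0.089 V

For a concentration cell E°cell = 0, since both electrodes use the same couple.
The compartment with the higher Mg^2+(aq) concentration (0.9 M) acts as the cathode; ions are reduced there and produced at the dilute (0.0009 M) anode.
With n = 2, Ecell = −(0.0592/2)·log([dilute]/[conc]) = −(0.0592/2)·log(0.0009/0.9) = +0.089 V.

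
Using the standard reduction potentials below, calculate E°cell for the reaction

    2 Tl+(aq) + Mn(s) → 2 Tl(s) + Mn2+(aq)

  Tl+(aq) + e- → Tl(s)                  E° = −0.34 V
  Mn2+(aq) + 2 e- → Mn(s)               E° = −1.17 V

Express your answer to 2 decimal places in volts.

In the reaction as written, Tl+(aq) is reduced (cathode) and Mn2+(aq) is produced by oxidation at the anode.
E°cell = E°(cathode) − E°(anode) = −0.34 − (−1.17) = +0.83 V.
The positive value indicates the reaction is spontaneous as written.

+0.83 V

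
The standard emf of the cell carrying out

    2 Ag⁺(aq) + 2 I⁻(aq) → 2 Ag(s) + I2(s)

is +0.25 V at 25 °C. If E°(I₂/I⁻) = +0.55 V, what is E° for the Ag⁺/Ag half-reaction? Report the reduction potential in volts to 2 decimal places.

In the reaction as written the Ag⁺/Ag couple is reduced (cathode) and I₂/I⁻ is oxidized (anode), so E°cell = E°(Ag⁺/Ag) − E°(I₂/I⁻).
E°(Ag⁺/Ag) = E°cell + E°(anode) = +0.25 + (+0.55) = +0.80 V.

+0.80 V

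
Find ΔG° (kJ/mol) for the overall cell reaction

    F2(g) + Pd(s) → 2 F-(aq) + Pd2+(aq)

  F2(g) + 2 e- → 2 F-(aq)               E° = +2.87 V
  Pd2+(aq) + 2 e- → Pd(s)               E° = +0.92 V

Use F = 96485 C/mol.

In the reaction as written F2(g) is reduced, so the F₂/F⁻ couple is the cathode and Pd²⁺/Pd is the anode.
E°cell = +2.87 − (+0.92) = +1.95 V; balancing electrons gives n = 2.
ΔG° = −nFE°cell = −(2)(96485)(+1.95) J/mol = −376 kJ/mol.

−376 kJ/mol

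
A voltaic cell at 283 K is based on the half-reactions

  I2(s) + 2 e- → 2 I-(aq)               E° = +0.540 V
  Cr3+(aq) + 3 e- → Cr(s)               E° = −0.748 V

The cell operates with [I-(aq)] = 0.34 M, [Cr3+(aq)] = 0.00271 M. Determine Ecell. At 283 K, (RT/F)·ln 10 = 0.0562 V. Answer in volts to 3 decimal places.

Since E°(I₂/I⁻) > E°(Cr³⁺/Cr), I₂/I⁻ serves as the cathode.
E°cell = +0.540 − (−0.748) = +1.288 V, with n = 6 electrons transferred.
For the overall reaction 3 I2(s) + 2 Cr(s) → 6 I-(aq) + 2 Cr3+(aq), Q = [I-(aq)]^6·[Cr3+(aq)]^2 = 1.13×10^−8, giving log Q = −7.945.
By the Nernst equation, E = +1.288 − (0.0562/6)·(−7.945) = +1.362 V.

+1.362 V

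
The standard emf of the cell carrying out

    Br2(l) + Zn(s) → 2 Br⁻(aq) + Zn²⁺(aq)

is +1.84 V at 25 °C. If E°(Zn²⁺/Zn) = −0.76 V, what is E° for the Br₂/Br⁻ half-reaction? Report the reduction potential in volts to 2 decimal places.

+1.08 V

In the reaction as written the Br₂/Br⁻ couple is reduced (cathode) and Zn²⁺/Zn is oxidized (anode), so E°cell = E°(Br₂/Br⁻) − E°(Zn²⁺/Zn).
E°(Br₂/Br⁻) = E°cell + E°(anode) = +1.84 + (−0.76) = +1.08 V.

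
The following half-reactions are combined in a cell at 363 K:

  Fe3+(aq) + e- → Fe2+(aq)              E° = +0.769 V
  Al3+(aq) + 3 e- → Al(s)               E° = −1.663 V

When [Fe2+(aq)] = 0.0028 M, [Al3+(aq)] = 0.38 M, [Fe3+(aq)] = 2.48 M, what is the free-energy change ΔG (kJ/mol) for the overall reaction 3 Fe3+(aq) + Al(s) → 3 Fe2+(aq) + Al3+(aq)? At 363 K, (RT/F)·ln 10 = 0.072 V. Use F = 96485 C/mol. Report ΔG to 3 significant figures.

−768 kJ/mol

E°cell = +0.769 − (−1.663) = +2.432 V; the balanced reaction transfers n = 3 electrons.
Here Q = ([Fe2+(aq)]^3·[Al3+(aq)]) / [Fe3+(aq)]^3 = 5.47×10^−10 (log Q = −9.262), giving E = +2.432 − (0.072/3)·(−9.262) = +2.6543 V.
Finally ΔG = −nFE = −(3)(96485 C/mol)(+2.6543 V) = −768 kJ/mol.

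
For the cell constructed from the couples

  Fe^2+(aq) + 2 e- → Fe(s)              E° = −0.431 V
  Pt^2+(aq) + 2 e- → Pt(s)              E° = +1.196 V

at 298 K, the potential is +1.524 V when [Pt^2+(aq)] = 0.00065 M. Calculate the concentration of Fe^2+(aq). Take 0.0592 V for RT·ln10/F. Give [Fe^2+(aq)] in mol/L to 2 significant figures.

The Pt²⁺/Pt couple has the larger reduction potential, so it is the cathode: E°cell = +1.196 − (−0.431) = +1.627 V and n = 2.
From the Nernst equation, log Q = n(E° − E)/0.0592 = 2·(+1.627 − (+1.524))/0.0592 = 3.480.
For Pt^2+(aq) + Fe(s) → Pt(s) + Fe^2+(aq), the reaction quotient is Q = [Fe^2+(aq)] / [Pt^2+(aq)].
Substituting the known concentrations and solving, log [Fe^2+(aq)] = 0.293 and [Fe^2+(aq)] = 2.0 M.

2.0 M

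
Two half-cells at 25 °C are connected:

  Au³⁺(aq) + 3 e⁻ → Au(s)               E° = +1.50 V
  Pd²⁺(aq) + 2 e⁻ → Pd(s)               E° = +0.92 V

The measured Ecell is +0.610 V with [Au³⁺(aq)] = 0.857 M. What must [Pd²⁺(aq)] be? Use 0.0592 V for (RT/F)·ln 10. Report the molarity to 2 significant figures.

With Au³⁺/Au at the cathode and Pd²⁺/Pd at the anode, E°cell = +1.50 − (+0.92) = +0.58 V (n = 6).
Rearranging E = E° − (0.0592/n)·log Q gives log Q = 6(+0.58 − (+0.610))/0.0592 = −3.041.
The balanced reaction is 2 Au³⁺(aq) + 3 Pd(s) → 2 Au(s) + 3 Pd²⁺(aq), so Q = [Pd²⁺(aq)]^3 / [Au³⁺(aq)]^2.
Solving for the unknown gives log [Pd²⁺(aq)] = −1.058, so [Pd²⁺(aq)] ≈ 0.087 M.

0.087 M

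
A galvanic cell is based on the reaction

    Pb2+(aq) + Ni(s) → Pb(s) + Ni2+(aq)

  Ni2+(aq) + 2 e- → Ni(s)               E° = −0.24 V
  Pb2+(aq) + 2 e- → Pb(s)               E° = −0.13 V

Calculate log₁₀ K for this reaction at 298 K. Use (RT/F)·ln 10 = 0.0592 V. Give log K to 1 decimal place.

The Pb²⁺/Pb couple is reduced (cathode); E°cell = −0.13 − (−0.24) = +0.11 V with n = 2.
At equilibrium E = 0, so log K = nE°cell / 0.0592 = (2)(+0.11) / 0.0592 = 3.7.

log K = 3.7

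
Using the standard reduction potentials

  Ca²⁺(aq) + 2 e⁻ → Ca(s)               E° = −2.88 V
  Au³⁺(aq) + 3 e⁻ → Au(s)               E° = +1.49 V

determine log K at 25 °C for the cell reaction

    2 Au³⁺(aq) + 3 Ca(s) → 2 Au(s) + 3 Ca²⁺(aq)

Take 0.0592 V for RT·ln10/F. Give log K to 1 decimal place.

The Au³⁺/Au couple is reduced (cathode); E°cell = +1.49 − (−2.88) = +4.37 V with n = 6.
At equilibrium E = 0, so log K = nE°cell / 0.0592 = (6)(+4.37) / 0.0592 = 442.9.

log K = 442.9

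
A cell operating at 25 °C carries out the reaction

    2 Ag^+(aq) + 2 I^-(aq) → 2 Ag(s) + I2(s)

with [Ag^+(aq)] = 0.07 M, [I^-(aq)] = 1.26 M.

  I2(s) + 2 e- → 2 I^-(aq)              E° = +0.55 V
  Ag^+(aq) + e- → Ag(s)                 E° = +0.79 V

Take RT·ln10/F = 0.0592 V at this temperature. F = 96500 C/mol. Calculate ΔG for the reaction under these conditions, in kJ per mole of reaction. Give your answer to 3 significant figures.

−34.3 kJ/mol

The standard cell potential is +0.79 − (+0.55) = +0.24 V, with n = 2 electrons in the balanced equation.
Q = 1 / ([Ag^+(aq)]^2·[I^-(aq)]^2) = 129, so log Q = 2.109 and E = +0.24 − (0.0592/2)(2.109) = +0.1776 V.
Then ΔG = −nFE = −2 × 96500 × +0.1776 J/mol = −34.3 kJ/mol.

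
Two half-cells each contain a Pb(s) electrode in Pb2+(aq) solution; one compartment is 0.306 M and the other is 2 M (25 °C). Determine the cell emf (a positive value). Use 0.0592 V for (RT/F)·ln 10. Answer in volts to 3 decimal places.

0.024 V

For a concentration cell E°cell = 0, since both electrodes use the same couple.
The compartment with the higher Pb2+(aq) concentration (2 M) acts as the cathode; ions are reduced there and produced at the dilute (0.306 M) anode.
With n = 2, Ecell = −(0.0592/2)·log([dilute]/[conc]) = −(0.0592/2)·log(0.306/2) = +0.024 V.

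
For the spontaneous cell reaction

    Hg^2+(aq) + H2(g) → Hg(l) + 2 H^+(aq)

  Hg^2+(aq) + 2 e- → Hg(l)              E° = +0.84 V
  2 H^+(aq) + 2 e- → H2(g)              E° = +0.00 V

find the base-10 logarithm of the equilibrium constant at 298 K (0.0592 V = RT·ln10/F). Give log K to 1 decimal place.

log K = 28.4

The Hg²⁺/Hg couple is reduced (cathode); E°cell = +0.84 − (+0.00) = +0.84 V with n = 2.
At equilibrium E = 0, so log K = nE°cell / 0.0592 = (2)(+0.84) / 0.0592 = 28.4.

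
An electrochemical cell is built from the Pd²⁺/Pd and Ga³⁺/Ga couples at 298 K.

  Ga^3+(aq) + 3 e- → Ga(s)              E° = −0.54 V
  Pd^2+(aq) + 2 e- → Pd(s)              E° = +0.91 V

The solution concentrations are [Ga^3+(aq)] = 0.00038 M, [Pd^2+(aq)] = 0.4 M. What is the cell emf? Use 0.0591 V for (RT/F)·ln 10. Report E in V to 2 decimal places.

The Pd²⁺/Pd couple has the more positive E°, so it is the cathode; Ga³⁺/Ga is the anode.
The standard potential is +0.91 − (−0.54) = +1.45 V and the balanced reaction transfers n = 6 electrons.
Balancing gives 3 Pd^2+(aq) + 2 Ga(s) → 3 Pd(s) + 2 Ga^3+(aq); hence Q = [Ga^3+(aq)]^2 / [Pd^2+(aq)]^3 = 2.26×10^−6 (log Q = −5.647).
By the Nernst equation, E = +1.45 − (0.0591/6)·(−5.647) = +1.51 V.

+1.51 V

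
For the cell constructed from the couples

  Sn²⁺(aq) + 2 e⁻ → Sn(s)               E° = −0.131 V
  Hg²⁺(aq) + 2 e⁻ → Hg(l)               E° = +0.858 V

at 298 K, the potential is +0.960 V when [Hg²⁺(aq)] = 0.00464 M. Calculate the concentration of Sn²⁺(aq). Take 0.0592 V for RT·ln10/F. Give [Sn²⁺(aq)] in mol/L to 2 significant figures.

The Hg²⁺/Hg couple has the larger reduction potential, so it is the cathode: E°cell = +0.858 − (−0.131) = +0.989 V and n = 2.
From the Nernst equation, log Q = n(E° − E)/0.0592 = 2·(+0.989 − (+0.960))/0.0592 = 0.980.
Balancing electrons gives Hg²⁺(aq) + Sn(s) → Hg(l) + Sn²⁺(aq); thus Q = [Sn²⁺(aq)] / [Hg²⁺(aq)].
Isolating [Sn²⁺(aq)] in Q = 10^{0.980} yields log [Sn²⁺(aq)] = −1.353, i.e. 0.044 M.

0.044 M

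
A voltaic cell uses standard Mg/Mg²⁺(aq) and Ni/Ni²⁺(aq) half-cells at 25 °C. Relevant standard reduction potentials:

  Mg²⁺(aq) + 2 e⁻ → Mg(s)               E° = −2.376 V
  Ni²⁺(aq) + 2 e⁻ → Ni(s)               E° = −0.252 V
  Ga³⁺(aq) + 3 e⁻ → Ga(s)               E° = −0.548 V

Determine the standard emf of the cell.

The Ni²⁺/Ni couple has the higher E°, so Ni ion is reduced (cathode) and Mg is oxidized (anode).
E°cell = E°(cathode) − E°(anode) = −0.252 − (−2.376) = +2.124 V.

+2.124 V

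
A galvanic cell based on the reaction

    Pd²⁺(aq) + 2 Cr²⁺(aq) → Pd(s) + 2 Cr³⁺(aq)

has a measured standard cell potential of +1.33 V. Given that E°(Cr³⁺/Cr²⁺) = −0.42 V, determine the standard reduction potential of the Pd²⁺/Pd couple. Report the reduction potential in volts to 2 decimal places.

+0.91 V

In the reaction as written the Pd²⁺/Pd couple is reduced (cathode) and Cr³⁺/Cr²⁺ is oxidized (anode), so E°cell = E°(Pd²⁺/Pd) − E°(Cr³⁺/Cr²⁺).
E°(Pd²⁺/Pd) = E°cell + E°(anode) = +1.33 + (−0.42) = +0.91 V.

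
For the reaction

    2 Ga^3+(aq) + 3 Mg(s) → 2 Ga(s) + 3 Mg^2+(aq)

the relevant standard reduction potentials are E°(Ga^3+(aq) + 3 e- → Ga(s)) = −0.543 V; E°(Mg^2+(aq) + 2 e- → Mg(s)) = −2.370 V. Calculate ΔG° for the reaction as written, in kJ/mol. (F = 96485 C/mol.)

−1058 kJ/mol

In the reaction as written Ga^3+(aq) is reduced, so the Ga³⁺/Ga couple is the cathode and Mg²⁺/Mg is the anode.
E°cell = −0.543 − (−2.370) = +1.827 V; balancing electrons gives n = 6.
ΔG° = −nFE°cell = −(6)(96485)(+1.827) J/mol = −1058 kJ/mol.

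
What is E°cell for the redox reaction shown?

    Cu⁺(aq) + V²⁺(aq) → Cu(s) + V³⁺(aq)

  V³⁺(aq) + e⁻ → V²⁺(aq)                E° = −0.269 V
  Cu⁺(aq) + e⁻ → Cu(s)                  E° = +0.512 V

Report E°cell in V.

In the reaction as written, Cu⁺(aq) is reduced (cathode) and V³⁺(aq) is produced by oxidation at the anode.
E°cell = E°(cathode) − E°(anode) = +0.512 − (−0.269) = +0.781 V.

+0.781 V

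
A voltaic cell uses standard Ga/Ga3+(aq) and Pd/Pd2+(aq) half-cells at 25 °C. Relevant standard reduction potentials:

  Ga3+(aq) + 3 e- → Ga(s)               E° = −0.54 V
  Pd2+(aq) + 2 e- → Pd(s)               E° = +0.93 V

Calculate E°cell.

Of the two couples in this cell, the one with the more positive reduction potential is reduced at the cathode: here that is Pd²⁺/Pd (+0.93 V); Ga³⁺/Ga (−0.54 V) is the anode.
E°cell = E°(cathode) − E°(anode) = +0.93 − (−0.54) = +1.47 V.

+1.47 V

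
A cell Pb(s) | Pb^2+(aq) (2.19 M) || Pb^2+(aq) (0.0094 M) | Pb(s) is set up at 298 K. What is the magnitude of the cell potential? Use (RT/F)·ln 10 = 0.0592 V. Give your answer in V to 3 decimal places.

0.070 V

For a concentration cell E°cell = 0, since both electrodes use the same couple.
The compartment with the higher Pb^2+(aq) concentration (2.19 M) acts as the cathode; ions are reduced there and produced at the dilute (0.0094 M) anode.
With n = 2, Ecell = −(0.0592/2)·log([dilute]/[conc]) = −(0.0592/2)·log(0.0094/2.19) = +0.070 V.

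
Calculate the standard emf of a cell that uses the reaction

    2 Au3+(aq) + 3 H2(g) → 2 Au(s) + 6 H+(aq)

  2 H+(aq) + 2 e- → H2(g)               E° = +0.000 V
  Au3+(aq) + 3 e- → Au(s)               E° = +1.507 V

In the reaction as written, Au3+(aq) is reduced (cathode) and H+(aq) is produced by oxidation at the anode.
E°cell = E°(cathode) − E°(anode) = +1.507 − (+0.000) = +1.507 V.
The positive value indicates the reaction is spontaneous as written.

+1.507 V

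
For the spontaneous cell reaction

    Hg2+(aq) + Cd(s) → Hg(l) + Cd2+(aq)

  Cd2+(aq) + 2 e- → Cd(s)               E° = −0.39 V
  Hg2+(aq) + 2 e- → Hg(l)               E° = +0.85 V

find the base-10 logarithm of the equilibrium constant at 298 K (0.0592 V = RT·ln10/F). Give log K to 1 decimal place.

The Hg²⁺/Hg couple is reduced (cathode); E°cell = +0.85 − (−0.39) = +1.24 V with n = 2.
At equilibrium E = 0, so log K = nE°cell / 0.0592 = (2)(+1.24) / 0.0592 = 41.9.

log K = 41.9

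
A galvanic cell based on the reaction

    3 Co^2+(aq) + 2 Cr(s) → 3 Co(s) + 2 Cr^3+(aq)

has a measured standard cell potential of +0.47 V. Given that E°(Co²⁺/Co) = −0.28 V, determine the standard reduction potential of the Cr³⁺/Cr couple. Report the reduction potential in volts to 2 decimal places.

−0.75 V

In the reaction as written the Co²⁺/Co couple is reduced (cathode) and Cr³⁺/Cr is oxidized (anode), so E°cell = E°(Co²⁺/Co) − E°(Cr³⁺/Cr).
E°(Cr³⁺/Cr) = E°(cathode) − E°cell = −0.28 − (+0.47) = −0.75 V.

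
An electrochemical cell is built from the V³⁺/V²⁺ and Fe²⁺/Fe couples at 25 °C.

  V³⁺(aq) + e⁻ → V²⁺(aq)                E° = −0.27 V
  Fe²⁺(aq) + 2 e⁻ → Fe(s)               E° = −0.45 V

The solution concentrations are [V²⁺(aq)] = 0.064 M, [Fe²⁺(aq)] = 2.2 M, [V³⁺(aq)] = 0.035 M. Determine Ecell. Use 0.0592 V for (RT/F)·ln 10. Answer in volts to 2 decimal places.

Since E°(V³⁺/V²⁺) > E°(Fe²⁺/Fe), V³⁺/V²⁺ serves as the cathode.
E°cell = −0.27 − (−0.45) = +0.18 V, with n = 2 electrons transferred.
Balancing gives 2 V³⁺(aq) + Fe(s) → 2 V²⁺(aq) + Fe²⁺(aq); hence Q = ([V²⁺(aq)]^2·[Fe²⁺(aq)]) / [V³⁺(aq)]^2 = 7.36 (log Q = 0.867).
By the Nernst equation, E = +0.18 − (0.0592/2)·(0.867) = +0.15 V.

+0.15 V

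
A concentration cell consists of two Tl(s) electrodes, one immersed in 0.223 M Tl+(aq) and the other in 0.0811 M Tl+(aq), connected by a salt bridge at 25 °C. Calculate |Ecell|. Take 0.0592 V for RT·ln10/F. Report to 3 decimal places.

For a concentration cell E°cell = 0, since both electrodes use the same couple.
The compartment with the higher Tl+(aq) concentration (0.223 M) acts as the cathode; ions are reduced there and produced at the dilute (0.0811 M) anode.
With n = 1, Ecell = −(0.0592/1)·log([dilute]/[conc]) = −(0.0592/1)·log(0.0811/0.223) = +0.026 V.

0.026 V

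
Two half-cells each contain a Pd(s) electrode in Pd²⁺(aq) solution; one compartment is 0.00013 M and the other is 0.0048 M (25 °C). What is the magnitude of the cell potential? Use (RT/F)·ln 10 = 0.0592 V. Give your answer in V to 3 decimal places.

For a concentration cell E°cell = 0, since both electrodes use the same couple.
The compartment with the higher Pd²⁺(aq) concentration (0.0048 M) acts as the cathode; ions are reduced there and produced at the dilute (0.00013 M) anode.
With n = 2, Ecell = −(0.0592/2)·log([dilute]/[conc]) = −(0.0592/2)·log(0.00013/0.0048) = +0.046 V.

0.046 V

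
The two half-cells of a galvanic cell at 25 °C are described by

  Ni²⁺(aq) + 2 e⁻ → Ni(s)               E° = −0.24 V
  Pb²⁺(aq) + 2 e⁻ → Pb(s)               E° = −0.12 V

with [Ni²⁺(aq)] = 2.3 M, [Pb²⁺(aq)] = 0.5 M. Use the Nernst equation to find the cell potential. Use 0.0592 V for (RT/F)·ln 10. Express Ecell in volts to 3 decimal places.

The Pb²⁺/Pb couple has the more positive E°, so it is the cathode; Ni²⁺/Ni is the anode.
E°cell = E°cat − E°an = −0.12 − (−0.24) = +0.12 V; n = 2.
For the overall reaction Pb²⁺(aq) + Ni(s) → Pb(s) + Ni²⁺(aq), Q = [Ni²⁺(aq)] / [Pb²⁺(aq)] = 4.6, giving log Q = 0.663.
E = E° − (0.0592/n)·log Q = +0.12 − (0.0592/2)(0.663) = +0.100 V.

+0.100 V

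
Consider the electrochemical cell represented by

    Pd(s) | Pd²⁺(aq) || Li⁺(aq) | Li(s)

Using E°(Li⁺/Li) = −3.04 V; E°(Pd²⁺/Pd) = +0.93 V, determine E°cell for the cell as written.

By convention the left-hand electrode in cell notation is the anode (oxidation) and the right-hand electrode is the cathode (reduction).
E°cell = E°(right) − E°(left) = −3.04 − (+0.93) = −3.97 V.
The negative sign shows that, as written, the cell would require an external voltage to drive the reaction.

−3.97 V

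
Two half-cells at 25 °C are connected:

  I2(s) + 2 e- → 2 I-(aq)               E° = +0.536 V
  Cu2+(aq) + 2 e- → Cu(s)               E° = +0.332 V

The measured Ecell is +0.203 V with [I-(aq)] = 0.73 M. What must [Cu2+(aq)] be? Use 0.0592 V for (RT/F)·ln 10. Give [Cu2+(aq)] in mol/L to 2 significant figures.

2.0 M

With I₂/I⁻ at the cathode and Cu²⁺/Cu at the anode, E°cell = +0.536 − (+0.332) = +0.204 V (n = 2).
From the Nernst equation, log Q = n(E° − E)/0.0592 = 2·(+0.204 − (+0.203))/0.0592 = 0.034.
The balanced reaction is I2(s) + Cu(s) → 2 I-(aq) + Cu2+(aq), so Q = [I-(aq)]^2·[Cu2+(aq)].
Substituting the known concentrations and solving, log [Cu2+(aq)] = 0.307 and [Cu2+(aq)] = 2.0 M.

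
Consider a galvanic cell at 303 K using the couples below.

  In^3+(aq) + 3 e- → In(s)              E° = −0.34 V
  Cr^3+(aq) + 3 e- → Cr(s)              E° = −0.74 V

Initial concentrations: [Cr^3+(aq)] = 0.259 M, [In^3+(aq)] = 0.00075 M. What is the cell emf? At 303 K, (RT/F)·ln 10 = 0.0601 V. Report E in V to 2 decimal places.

+0.35 V

In³⁺/In is reduced (cathode, E° = −0.34 V) and Cr³⁺/Cr is oxidized (anode).
E°cell = −0.34 − (−0.74) = +0.40 V, with n = 3 electrons transferred.
The balanced reaction is In^3+(aq) + Cr(s) → In(s) + Cr^3+(aq), so Q = [Cr^3+(aq)] / [In^3+(aq)] = 345 and log Q = 2.538.
By the Nernst equation, E = +0.40 − (0.0601/3)·(2.538) = +0.35 V.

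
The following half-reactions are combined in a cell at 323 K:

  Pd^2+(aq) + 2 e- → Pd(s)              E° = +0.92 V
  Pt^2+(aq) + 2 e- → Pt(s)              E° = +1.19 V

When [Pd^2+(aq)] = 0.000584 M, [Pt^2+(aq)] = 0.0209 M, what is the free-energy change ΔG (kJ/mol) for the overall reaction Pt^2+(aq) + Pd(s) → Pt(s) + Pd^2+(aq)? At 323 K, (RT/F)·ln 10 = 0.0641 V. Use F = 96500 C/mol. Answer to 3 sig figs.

−61.7 kJ/mol

The standard cell potential is +1.19 − (+0.92) = +0.27 V, with n = 2 electrons in the balanced equation.
Q = [Pd^2+(aq)] / [Pt^2+(aq)] = 0.0279, so log Q = −1.554 and E = +0.27 − (0.0641/2)(−1.554) = +0.3198 V.
Finally ΔG = −nFE = −(2)(96500 C/mol)(+0.3198 V) = −61.7 kJ/mol.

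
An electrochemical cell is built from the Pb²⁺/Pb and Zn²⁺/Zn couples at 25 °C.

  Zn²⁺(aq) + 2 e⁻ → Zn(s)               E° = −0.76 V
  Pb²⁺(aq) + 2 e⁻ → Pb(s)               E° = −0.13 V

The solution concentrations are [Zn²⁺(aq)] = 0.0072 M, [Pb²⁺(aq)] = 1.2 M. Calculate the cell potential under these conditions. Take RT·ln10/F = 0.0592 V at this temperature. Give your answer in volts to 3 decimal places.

Since E°(Pb²⁺/Pb) > E°(Zn²⁺/Zn), Pb²⁺/Pb serves as the cathode.
E°cell = −0.13 − (−0.76) = +0.63 V, with n = 2 electrons transferred.
The balanced reaction is Pb²⁺(aq) + Zn(s) → Pb(s) + Zn²⁺(aq), so Q = [Zn²⁺(aq)] / [Pb²⁺(aq)] = 0.006 and log Q = −2.222.
E = E° − (0.0592/n)·log Q = +0.63 − (0.0592/2)(−2.222) = +0.696 V.

+0.696 V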